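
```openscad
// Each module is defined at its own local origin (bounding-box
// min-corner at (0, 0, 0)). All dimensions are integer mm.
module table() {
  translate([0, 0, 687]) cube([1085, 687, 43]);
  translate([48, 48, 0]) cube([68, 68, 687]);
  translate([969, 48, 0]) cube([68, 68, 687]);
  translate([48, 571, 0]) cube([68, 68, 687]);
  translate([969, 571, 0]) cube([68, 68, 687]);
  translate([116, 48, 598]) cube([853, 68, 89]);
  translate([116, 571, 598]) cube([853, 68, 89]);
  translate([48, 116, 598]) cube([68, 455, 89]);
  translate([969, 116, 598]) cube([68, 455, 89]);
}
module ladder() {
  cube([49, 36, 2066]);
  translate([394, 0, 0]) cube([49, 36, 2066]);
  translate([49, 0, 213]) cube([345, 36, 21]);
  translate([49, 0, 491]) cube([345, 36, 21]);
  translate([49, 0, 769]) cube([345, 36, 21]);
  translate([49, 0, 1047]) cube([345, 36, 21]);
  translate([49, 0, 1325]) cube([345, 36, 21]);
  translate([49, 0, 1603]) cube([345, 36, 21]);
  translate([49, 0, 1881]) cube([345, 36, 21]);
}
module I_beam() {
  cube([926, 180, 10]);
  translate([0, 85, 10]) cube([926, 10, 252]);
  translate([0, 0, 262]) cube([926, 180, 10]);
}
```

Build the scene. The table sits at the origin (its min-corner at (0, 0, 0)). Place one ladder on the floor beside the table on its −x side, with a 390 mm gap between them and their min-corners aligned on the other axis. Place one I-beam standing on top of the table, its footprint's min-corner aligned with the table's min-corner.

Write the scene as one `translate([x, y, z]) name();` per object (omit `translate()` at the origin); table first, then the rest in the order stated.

table();
translate([-833, 0, 0]) ladder();
translate([0, 0, 730]) I_beam();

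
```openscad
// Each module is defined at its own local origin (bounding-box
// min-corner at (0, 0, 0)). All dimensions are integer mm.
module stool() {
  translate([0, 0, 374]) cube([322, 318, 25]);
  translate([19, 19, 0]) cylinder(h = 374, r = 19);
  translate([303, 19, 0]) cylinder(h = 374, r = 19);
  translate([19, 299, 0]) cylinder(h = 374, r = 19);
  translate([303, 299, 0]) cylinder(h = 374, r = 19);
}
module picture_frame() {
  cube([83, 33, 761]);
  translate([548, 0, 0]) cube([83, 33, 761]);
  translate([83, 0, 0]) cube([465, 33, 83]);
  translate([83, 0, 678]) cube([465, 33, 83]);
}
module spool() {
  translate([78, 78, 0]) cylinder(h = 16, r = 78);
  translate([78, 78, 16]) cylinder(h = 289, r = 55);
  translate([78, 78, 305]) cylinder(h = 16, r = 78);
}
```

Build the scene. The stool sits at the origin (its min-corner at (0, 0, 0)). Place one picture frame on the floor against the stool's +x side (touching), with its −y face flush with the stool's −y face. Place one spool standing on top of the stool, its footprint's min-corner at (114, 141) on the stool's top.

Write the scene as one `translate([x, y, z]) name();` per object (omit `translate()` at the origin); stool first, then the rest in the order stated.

stool();
translate([322, 0, 0]) picture_frame();
translate([114, 141, 399]) spool();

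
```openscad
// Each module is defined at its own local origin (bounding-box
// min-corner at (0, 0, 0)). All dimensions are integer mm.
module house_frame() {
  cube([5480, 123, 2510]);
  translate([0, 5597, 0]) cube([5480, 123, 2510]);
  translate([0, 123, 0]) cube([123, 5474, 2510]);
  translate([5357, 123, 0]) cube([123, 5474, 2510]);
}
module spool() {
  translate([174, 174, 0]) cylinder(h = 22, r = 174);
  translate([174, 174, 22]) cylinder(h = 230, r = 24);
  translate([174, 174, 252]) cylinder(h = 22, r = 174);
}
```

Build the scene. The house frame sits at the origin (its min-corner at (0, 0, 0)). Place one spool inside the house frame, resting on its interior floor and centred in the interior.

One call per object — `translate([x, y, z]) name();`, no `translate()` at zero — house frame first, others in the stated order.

house_frame();
translate([2566, 2686, 0]) spool();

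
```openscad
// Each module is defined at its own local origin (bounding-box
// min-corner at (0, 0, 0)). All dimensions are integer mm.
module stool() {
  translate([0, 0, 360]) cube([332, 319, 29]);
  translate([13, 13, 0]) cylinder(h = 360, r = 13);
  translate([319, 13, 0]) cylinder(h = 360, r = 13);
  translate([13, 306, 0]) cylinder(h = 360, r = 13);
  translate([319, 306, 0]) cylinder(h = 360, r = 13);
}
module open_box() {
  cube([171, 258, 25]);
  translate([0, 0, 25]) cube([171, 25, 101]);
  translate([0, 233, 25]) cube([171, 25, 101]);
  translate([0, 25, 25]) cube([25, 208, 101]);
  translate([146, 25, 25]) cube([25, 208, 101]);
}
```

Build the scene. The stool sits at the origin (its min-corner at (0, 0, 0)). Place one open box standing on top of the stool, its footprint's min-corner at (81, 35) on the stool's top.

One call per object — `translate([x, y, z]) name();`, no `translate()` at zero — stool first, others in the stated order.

stool();
translate([81, 35, 389]) open_box();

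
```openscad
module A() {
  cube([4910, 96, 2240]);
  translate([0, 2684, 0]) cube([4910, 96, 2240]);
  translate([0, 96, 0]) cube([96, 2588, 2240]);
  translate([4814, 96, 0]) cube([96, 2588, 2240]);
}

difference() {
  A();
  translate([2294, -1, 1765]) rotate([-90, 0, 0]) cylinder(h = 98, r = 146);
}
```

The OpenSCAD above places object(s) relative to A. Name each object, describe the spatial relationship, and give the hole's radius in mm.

The subtracted cylinder has r = 146 mm.

A is a house frame. The house frame has a circular hole through its front wall. The hole's radius is 146 mm.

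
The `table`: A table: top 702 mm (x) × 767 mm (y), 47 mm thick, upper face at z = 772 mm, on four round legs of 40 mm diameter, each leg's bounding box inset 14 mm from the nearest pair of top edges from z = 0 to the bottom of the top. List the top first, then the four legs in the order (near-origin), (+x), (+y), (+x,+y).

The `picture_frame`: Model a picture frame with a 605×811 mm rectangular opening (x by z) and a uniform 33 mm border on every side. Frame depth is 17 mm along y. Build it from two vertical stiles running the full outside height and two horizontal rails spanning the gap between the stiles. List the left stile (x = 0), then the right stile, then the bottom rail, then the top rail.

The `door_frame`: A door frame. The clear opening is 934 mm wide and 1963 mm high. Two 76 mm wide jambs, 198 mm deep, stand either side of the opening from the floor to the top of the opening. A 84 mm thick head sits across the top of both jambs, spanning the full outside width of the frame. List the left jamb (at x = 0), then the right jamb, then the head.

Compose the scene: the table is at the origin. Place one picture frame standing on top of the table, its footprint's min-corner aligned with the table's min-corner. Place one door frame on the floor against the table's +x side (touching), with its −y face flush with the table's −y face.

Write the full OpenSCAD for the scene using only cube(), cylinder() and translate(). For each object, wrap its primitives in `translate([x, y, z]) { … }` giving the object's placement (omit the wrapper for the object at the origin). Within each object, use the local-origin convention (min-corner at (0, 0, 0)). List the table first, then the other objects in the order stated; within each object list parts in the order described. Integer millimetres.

translate([0, 0, 725]) cube([702, 767, 47]);
translate([34, 34, 0]) cylinder(h = 725, r = 20);
translate([668, 34, 0]) cylinder(h = 725, r = 20);
translate([34, 733, 0]) cylinder(h = 725, r = 20);
translate([668, 733, 0]) cylinder(h = 725, r = 20);
translate([0, 0, 772]) {
  cube([33, 17, 877]);
  translate([638, 0, 0]) cube([33, 17, 877]);
  translate([33, 0, 0]) cube([605, 17, 33]);
  translate([33, 0, 844]) cube([605, 17, 33]);
}
translate([702, 0, 0]) {
  cube([76, 198, 1963]);
  translate([1010, 0, 0]) cube([76, 198, 1963]);
  translate([0, 0, 1963]) cube([1086, 198, 84]);
}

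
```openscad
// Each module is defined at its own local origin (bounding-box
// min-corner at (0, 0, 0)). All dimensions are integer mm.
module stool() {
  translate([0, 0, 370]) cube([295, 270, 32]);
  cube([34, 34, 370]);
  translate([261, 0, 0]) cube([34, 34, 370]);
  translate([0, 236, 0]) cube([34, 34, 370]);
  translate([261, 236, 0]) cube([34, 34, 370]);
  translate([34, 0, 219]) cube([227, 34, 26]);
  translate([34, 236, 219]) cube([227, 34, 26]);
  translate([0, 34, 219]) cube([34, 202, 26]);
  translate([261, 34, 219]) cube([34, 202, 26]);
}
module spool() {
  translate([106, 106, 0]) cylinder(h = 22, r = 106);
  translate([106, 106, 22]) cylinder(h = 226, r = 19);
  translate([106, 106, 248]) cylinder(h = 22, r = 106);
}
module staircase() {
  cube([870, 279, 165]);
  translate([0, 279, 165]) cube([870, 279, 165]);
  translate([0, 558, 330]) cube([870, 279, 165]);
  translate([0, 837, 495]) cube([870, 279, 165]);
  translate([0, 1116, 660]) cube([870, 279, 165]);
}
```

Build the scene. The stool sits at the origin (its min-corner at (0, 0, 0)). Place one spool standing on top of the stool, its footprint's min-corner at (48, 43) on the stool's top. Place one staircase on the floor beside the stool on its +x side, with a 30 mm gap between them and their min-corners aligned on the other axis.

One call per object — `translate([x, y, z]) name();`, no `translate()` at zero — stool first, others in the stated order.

stool();
translate([48, 43, 402]) spool();
translate([325, 0, 0]) staircase();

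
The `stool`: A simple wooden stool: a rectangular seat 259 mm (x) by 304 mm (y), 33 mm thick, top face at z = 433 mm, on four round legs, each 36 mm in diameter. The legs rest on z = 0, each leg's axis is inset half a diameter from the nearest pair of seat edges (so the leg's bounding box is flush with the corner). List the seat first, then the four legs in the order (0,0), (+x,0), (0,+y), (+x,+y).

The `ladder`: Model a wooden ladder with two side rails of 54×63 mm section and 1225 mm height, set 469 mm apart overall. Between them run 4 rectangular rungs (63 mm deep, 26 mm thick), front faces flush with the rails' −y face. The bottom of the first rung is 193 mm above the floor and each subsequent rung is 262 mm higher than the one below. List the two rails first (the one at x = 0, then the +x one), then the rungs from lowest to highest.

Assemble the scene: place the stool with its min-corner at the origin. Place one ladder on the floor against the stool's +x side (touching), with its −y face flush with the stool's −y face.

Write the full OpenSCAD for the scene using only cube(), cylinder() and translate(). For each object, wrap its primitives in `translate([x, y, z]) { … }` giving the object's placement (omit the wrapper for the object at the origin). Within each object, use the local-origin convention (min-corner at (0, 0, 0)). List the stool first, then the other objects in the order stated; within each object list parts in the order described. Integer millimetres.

translate([0, 0, 400]) cube([259, 304, 33]);
translate([18, 18, 0]) cylinder(h = 400, r = 18);
translate([241, 18, 0]) cylinder(h = 400, r = 18);
translate([18, 286, 0]) cylinder(h = 400, r = 18);
translate([241, 286, 0]) cylinder(h = 400, r = 18);
translate([259, 0, 0]) {
  cube([54, 63, 1225]);
  translate([415, 0, 0]) cube([54, 63, 1225]);
  translate([54, 0, 193]) cube([361, 63, 26]);
  translate([54, 0, 455]) cube([361, 63, 26]);
  translate([54, 0, 717]) cube([361, 63, 26]);
  translate([54, 0, 979]) cube([361, 63, 26]);
}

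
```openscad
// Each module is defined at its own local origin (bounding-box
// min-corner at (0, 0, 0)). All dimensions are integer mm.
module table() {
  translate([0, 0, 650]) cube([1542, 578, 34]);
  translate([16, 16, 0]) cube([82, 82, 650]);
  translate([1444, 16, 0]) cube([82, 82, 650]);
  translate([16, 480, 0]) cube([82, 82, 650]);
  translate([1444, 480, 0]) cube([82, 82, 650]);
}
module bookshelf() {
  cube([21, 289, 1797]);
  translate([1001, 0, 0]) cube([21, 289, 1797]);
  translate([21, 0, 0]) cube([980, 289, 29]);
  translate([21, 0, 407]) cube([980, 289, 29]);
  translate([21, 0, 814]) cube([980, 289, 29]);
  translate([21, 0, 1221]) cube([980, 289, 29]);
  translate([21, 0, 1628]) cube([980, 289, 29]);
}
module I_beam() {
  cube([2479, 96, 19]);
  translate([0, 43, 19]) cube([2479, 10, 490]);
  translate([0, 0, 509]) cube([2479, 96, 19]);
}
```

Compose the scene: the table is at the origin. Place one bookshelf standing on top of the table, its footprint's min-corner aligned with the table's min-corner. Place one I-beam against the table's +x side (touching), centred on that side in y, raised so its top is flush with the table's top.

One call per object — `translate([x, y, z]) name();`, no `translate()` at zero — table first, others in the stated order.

table();
translate([0, 0, 684]) bookshelf();
translate([1542, 241, 156]) I_beam();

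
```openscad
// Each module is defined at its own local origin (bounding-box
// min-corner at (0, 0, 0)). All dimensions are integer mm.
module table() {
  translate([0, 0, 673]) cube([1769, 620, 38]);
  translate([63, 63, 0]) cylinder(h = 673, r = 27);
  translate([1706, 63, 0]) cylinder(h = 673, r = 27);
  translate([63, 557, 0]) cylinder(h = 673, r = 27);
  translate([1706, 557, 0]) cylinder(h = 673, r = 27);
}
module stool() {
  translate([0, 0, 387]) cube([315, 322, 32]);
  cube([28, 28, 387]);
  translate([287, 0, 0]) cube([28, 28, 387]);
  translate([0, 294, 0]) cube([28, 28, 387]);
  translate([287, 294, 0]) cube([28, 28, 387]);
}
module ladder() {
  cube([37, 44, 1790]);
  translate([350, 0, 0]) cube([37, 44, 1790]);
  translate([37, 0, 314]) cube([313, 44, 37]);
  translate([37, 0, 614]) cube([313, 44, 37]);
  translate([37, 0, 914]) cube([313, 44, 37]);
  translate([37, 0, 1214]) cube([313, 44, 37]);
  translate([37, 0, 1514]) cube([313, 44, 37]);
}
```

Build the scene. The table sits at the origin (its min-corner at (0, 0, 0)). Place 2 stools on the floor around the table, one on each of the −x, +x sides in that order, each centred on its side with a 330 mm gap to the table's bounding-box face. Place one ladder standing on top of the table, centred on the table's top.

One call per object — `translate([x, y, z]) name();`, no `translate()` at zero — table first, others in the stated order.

table();
translate([-645, 149, 0]) stool();
translate([2099, 149, 0]) stool();
translate([691, 288, 711]) ladder();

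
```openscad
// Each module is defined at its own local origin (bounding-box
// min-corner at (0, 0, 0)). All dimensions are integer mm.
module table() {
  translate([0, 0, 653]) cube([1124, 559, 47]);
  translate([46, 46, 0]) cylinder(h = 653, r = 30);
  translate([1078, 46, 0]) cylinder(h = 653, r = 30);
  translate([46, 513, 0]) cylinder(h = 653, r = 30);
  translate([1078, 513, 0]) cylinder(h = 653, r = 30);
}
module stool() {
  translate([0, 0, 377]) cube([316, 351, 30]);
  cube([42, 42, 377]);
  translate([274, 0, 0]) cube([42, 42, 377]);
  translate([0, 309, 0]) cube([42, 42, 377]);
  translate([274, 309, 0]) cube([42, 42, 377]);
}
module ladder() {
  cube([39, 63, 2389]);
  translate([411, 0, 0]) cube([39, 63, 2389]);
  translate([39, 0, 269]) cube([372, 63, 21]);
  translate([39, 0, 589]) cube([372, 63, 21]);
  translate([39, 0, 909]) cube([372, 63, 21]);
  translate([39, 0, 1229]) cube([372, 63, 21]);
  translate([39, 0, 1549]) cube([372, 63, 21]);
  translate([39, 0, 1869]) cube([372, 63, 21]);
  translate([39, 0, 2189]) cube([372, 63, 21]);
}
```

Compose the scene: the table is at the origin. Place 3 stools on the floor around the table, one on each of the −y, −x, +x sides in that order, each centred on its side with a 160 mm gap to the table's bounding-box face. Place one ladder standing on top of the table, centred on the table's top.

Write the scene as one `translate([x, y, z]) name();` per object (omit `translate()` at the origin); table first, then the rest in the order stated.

table();
translate([404, -511, 0]) stool();
translate([-476, 104, 0]) stool();
translate([1284, 104, 0]) stool();
translate([337, 248, 700]) ladder();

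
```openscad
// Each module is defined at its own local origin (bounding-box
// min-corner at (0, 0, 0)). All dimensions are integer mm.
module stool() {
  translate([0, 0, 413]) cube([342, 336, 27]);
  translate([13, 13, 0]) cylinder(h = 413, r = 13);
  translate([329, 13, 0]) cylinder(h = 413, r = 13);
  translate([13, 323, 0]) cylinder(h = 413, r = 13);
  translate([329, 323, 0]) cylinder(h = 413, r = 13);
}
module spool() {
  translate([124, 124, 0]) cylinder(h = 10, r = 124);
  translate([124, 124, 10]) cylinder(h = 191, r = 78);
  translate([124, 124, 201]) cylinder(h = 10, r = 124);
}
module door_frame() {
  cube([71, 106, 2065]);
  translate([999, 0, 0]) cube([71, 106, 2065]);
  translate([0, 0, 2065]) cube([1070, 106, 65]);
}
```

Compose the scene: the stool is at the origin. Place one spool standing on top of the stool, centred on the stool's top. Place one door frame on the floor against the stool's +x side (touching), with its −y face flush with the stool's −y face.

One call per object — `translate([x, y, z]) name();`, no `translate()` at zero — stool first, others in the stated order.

stool();
translate([47, 44, 440]) spool();
translate([342, 0, 0]) door_frame();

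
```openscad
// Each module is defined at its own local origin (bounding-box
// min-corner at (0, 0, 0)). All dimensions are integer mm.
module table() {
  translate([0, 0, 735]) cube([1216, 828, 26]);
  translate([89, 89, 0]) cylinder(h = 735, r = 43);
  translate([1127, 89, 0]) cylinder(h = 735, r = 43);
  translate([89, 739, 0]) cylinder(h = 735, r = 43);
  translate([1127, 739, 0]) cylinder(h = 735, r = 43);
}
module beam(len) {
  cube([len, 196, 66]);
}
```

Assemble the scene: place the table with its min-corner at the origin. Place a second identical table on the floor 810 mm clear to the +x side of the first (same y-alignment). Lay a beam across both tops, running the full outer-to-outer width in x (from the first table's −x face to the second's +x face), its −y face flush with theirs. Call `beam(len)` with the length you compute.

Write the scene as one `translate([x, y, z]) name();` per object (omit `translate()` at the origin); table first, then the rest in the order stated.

table();
translate([2026, 0, 0]) table();
translate([0, 0, 761]) beam(3242);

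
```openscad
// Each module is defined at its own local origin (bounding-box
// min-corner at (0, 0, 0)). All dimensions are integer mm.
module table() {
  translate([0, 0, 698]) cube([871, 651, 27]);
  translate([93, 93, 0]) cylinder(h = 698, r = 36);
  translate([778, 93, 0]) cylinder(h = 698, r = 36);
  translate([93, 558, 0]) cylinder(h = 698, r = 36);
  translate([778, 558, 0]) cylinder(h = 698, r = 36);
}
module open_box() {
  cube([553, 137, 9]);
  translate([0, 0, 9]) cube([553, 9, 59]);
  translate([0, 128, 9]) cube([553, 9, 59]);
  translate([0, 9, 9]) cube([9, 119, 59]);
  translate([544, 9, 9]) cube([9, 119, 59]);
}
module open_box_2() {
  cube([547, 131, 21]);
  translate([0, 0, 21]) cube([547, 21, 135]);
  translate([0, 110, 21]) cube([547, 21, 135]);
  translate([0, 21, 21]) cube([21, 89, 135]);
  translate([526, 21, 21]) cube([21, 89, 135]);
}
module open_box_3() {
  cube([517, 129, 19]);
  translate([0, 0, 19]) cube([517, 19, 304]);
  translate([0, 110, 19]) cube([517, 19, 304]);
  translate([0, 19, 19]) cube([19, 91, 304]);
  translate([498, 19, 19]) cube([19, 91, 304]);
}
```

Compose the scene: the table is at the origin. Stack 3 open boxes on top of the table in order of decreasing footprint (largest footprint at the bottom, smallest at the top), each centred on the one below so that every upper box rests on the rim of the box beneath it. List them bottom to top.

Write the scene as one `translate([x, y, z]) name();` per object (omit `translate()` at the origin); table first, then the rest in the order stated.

table();
translate([159, 257, 725]) open_box();
translate([162, 260, 793]) open_box_2();
translate([177, 261, 949]) open_box_3();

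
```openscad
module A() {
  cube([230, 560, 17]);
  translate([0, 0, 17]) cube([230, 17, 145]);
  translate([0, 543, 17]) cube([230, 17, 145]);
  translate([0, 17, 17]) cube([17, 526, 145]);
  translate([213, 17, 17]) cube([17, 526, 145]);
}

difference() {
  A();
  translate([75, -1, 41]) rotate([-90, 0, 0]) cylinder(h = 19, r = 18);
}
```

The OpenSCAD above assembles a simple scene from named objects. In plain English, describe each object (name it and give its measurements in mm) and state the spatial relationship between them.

A is an open storage box with external size 230×560×162 mm and wall thickness 17 mm (the base is also 17 mm thick). The base covers the whole footprint; the four walls stand on the base, with the y-facing walls full-width and the x-facing walls fitting between their inner faces.

The open box has a circular hole of radius 18 mm through its front wall, centred at (x = 75, z = 41).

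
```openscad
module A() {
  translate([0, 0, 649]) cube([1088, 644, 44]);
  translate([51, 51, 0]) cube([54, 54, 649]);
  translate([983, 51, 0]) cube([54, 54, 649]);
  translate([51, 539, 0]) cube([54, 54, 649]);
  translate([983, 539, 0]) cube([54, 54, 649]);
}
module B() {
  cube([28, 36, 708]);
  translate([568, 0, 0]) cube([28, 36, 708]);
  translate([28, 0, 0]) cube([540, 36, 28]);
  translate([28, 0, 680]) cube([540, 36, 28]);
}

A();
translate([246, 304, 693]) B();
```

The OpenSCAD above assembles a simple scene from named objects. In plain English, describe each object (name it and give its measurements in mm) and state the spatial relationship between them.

A is a rectangular dining table. The top is 1088×644×44 mm with its upper surface at z = 693 mm. It stands on four 54×54 mm square legs, each inset 51 mm from the nearest pair of top edges, running from the floor to the underside of the top.

B is a rectangular picture frame lying in the x–z plane (depth along y). The opening is 540 mm wide (x) by 652 mm tall (z), surrounded by a border 28 mm wide on all four sides. The frame is 36 mm deep and is made of two full-height vertical stiles with two horizontal rails fitted between them.

The picture frame is on top of the table, centred.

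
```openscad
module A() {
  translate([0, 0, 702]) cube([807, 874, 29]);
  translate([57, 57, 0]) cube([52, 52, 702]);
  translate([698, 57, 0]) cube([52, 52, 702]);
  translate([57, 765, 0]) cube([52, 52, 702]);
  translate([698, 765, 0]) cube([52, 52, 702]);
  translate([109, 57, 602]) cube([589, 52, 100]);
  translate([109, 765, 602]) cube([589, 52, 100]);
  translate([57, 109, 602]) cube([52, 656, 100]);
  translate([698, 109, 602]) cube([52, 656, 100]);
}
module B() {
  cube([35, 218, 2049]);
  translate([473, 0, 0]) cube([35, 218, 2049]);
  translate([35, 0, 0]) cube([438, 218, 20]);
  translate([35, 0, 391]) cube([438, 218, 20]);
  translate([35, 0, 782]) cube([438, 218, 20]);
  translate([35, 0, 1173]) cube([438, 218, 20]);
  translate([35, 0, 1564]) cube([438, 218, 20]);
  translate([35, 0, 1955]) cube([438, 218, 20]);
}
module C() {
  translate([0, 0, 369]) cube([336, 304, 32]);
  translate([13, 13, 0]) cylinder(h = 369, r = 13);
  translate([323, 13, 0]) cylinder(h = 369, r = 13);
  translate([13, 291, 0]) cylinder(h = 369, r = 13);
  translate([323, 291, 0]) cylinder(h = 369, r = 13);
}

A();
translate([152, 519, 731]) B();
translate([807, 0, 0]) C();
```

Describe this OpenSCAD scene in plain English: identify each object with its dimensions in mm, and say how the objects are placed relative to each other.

A is a table with a 807×874 mm rectangular top, 29 mm thick, top surface at z = 731 mm, supported by four 52×52 mm square legs, each inset 57 mm from the nearest pair of top edges, running from the floor. Four apron rails, 52 mm thick and 100 mm tall, run between adjacent legs with their top edges flush with the underside of the top and their outer faces flush with the legs' outer faces.

B is a bookshelf 508 mm wide overall, 218 mm deep and 2049 mm tall. The two sides are 35 mm thick vertical panels. 6 horizontal shelves of 20 mm thickness span between the inner faces of the sides; the lowest shelf sits on the floor and shelves are stacked with a clear vertical gap of 371 mm between each pair.

C is a simple wooden stool: a rectangular seat 336 mm (x) by 304 mm (y), 32 mm thick, top face at z = 401 mm, on four round legs, each 26 mm in diameter. The legs rest on z = 0, each leg's axis is inset half a diameter from the nearest pair of seat edges (so the leg's bounding box is flush with the corner).

The bookshelf is on top of the table. The stool is against the table's +x side, with their −y faces flush.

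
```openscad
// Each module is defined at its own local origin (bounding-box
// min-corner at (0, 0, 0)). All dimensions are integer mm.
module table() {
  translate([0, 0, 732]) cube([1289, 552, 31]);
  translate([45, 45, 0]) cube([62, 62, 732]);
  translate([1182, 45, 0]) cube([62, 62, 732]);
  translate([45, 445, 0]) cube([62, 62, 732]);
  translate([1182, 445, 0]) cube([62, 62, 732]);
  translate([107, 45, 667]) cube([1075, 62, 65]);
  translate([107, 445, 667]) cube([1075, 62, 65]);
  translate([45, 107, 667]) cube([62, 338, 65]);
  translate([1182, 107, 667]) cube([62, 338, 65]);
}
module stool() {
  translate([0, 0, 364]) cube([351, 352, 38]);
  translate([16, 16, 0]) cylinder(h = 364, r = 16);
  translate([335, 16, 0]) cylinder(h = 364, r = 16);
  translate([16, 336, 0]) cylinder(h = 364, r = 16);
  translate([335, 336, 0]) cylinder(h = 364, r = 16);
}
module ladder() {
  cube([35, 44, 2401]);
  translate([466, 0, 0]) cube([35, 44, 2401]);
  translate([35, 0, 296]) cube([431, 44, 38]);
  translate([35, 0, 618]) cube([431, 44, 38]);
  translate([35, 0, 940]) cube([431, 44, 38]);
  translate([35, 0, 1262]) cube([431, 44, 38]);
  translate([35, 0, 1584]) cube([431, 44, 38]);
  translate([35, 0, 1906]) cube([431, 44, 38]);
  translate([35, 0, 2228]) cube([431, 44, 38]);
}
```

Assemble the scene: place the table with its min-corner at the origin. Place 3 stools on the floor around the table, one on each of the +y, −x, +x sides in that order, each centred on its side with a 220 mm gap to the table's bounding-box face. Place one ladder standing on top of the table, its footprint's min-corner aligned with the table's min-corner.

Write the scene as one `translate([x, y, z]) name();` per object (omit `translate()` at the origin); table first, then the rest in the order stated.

table();
translate([469, 772, 0]) stool();
translate([-571, 100, 0]) stool();
translate([1509, 100, 0]) stool();
translate([0, 0, 763]) ladder();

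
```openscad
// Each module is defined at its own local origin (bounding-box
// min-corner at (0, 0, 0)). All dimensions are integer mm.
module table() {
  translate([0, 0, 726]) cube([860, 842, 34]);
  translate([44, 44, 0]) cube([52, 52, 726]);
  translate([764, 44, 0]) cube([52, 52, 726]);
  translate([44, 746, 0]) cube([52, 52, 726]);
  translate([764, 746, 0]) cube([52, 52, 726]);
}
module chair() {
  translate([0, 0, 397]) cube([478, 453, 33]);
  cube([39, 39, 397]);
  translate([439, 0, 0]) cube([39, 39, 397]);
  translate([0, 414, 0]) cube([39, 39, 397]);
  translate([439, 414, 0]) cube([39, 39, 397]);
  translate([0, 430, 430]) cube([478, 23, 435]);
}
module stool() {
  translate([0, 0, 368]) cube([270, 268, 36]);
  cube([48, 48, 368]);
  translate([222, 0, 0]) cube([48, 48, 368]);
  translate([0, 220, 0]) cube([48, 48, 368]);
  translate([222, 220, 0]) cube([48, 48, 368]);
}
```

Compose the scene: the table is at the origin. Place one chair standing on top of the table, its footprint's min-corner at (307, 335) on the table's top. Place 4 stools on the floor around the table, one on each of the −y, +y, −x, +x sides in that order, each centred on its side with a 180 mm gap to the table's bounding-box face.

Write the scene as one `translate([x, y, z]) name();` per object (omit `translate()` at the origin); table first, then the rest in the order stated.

table();
translate([307, 335, 760]) chair();
translate([295, -448, 0]) stool();
translate([295, 1022, 0]) stool();
translate([-450, 287, 0]) stool();
translate([1040, 287, 0]) stool();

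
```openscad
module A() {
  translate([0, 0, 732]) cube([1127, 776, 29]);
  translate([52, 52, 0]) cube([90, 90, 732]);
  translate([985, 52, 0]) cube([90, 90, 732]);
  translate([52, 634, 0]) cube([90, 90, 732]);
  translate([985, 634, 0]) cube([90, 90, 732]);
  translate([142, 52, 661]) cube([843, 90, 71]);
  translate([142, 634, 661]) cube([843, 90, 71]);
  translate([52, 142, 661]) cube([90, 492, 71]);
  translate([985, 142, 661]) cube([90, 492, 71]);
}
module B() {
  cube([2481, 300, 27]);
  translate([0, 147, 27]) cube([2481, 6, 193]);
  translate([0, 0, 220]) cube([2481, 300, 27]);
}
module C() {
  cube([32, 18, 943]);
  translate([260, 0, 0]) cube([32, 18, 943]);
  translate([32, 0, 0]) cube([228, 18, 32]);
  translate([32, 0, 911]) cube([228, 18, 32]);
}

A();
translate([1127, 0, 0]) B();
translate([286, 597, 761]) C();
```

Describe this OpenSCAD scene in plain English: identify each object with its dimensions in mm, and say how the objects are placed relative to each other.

A is a table: top 1127 mm (x) × 776 mm (y), 29 mm thick, upper face at z = 761 mm, on four 90×90 mm square legs, each inset 52 mm from the nearest pair of top edges, running from z = 0 to the bottom of the top. Four apron rails, 90 mm thick and 71 mm tall, run between adjacent legs with their top edges flush with the underside of the top and their outer faces flush with the legs' outer faces.

B is an I-beam lying along x, 2481 mm long. Overall section height 247 mm. Two flanges 300 mm wide (y) and 27 mm thick, one on the floor and one at the top; a web 6 mm thick runs between them, centred on the flange width.

C is a rectangular picture frame lying in the x–z plane (depth along y). The opening is 228 mm wide (x) by 879 mm tall (z), surrounded by a border 32 mm wide on all four sides. The frame is 18 mm deep and is made of two full-height vertical stiles with two horizontal rails fitted between them.

The I-beam is against the table's +x side, with their −y faces flush. The picture frame is on top of the table.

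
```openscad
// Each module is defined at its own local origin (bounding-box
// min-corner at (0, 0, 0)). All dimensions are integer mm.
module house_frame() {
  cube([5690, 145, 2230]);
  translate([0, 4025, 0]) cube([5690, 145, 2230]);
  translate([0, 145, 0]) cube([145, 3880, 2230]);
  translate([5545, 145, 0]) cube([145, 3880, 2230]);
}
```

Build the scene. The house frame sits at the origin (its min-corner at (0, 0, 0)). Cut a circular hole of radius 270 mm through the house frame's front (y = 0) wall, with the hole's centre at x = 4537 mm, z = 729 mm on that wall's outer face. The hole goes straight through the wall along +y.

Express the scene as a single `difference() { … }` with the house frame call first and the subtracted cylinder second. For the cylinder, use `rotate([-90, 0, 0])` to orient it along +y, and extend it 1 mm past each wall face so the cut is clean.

difference() {
  house_frame();
  translate([4537, -1, 729]) rotate([-90, 0, 0]) cylinder(h = 147, r = 270);
}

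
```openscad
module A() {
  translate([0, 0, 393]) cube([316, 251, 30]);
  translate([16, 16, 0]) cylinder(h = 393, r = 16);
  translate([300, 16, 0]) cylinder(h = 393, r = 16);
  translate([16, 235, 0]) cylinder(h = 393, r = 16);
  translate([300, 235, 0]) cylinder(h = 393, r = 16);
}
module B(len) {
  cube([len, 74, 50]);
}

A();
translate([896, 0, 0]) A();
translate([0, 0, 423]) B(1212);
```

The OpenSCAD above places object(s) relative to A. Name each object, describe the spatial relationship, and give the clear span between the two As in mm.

A is a stool. B is a beam. A beam spans the tops of two stools. The clear span between the two stools is 580 mm.

Second stool starts at x = 896; first ends at x = 316; clear span = 896 − 316 = 580 mm.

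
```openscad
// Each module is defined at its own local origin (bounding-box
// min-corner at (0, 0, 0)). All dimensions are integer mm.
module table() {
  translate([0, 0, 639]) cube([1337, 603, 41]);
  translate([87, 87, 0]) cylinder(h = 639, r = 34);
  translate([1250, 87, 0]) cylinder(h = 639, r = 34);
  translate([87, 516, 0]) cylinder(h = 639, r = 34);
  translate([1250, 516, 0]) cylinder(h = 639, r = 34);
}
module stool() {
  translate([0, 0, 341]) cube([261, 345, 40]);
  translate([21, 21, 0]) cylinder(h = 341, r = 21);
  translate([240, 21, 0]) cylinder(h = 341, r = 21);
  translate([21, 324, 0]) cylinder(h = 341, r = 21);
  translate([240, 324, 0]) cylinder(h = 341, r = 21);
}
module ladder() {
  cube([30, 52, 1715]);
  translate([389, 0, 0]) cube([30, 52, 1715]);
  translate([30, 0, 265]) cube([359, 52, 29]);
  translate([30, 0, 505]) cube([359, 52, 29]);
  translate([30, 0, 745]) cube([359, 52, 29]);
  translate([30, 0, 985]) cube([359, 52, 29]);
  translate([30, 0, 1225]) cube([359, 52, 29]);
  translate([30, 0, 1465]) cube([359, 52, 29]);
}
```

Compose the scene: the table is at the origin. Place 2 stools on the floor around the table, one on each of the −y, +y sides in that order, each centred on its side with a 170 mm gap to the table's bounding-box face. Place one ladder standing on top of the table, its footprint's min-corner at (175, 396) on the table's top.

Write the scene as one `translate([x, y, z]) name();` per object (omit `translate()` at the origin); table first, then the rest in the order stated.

table();
translate([538, -515, 0]) stool();
translate([538, 773, 0]) stool();
translate([175, 396, 680]) ladder();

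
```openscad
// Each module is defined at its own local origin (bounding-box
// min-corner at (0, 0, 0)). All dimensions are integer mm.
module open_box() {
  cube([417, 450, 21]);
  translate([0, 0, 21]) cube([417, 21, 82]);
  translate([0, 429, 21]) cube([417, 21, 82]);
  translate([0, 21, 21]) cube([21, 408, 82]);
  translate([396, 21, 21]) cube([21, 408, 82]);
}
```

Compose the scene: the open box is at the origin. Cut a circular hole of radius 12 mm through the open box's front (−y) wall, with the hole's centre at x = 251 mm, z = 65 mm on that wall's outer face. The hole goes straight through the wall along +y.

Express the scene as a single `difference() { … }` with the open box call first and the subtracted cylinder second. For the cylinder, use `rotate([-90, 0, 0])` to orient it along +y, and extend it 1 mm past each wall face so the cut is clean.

difference() {
  open_box();
  translate([251, -1, 65]) rotate([-90, 0, 0]) cylinder(h = 23, r = 12);
}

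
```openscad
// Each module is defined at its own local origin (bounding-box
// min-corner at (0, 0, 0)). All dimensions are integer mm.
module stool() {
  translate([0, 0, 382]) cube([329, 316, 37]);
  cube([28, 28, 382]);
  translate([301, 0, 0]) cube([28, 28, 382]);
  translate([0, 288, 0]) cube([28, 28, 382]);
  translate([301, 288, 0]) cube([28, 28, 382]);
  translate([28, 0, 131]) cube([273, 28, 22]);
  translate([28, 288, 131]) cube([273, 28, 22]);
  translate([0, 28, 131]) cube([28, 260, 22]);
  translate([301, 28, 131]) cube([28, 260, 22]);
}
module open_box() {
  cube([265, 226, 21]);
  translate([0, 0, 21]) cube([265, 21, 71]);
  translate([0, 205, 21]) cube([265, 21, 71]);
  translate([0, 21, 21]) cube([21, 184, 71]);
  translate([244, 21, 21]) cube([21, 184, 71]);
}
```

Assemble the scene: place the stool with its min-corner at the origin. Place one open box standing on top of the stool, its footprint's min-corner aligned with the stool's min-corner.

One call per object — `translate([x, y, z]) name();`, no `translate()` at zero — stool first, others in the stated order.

stool();
translate([0, 0, 419]) open_box();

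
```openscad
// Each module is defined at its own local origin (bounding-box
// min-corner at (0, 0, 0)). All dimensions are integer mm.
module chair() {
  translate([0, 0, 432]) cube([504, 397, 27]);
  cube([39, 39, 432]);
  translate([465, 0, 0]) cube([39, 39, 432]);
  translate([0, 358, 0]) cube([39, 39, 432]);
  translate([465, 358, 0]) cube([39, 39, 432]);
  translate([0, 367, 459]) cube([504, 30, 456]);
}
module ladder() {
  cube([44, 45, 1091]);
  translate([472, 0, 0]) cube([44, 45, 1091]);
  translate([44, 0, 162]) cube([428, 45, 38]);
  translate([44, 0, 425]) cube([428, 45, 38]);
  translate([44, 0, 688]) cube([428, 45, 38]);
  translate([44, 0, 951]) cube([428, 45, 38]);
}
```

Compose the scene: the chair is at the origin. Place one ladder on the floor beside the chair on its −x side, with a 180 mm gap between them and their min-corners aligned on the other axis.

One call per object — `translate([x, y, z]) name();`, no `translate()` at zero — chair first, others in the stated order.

chair();
translate([-696, 0, 0]) ladder();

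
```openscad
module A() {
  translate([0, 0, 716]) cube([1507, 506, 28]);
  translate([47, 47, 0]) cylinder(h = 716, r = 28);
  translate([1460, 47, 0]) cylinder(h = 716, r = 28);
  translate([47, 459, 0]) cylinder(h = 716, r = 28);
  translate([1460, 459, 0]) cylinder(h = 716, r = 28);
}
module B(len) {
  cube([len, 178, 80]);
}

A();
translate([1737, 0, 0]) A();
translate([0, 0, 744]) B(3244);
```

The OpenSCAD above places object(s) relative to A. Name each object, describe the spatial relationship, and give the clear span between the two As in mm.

A is a table. B is a beam. A beam spans the tops of two tables. The clear span between the two tables is 230 mm.

Second table starts at x = 1737; first ends at x = 1507; clear span = 1737 − 1507 = 230 mm.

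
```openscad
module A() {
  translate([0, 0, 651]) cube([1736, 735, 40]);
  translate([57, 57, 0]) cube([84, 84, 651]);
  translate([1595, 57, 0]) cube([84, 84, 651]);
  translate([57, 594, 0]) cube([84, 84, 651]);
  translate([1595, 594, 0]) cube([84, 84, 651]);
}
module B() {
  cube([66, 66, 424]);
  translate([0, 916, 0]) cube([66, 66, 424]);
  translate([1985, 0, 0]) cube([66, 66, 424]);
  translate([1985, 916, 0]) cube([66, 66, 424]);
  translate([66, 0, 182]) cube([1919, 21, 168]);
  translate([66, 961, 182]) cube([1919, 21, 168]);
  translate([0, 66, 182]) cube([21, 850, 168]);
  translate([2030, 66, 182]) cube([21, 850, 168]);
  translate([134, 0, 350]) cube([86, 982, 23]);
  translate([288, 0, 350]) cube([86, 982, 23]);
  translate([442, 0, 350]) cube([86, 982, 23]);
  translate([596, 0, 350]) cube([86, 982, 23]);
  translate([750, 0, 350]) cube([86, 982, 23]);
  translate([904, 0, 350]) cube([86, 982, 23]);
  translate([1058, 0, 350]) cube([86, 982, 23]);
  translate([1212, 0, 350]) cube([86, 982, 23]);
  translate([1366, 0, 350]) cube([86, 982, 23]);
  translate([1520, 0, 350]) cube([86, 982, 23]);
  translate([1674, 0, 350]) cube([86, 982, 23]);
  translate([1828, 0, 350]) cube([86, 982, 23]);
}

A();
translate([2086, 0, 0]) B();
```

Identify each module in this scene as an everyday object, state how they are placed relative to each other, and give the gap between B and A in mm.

A is a table. B is a bed frame. The bed frame is on the floor beside the table on its +x side. The gap between the bed frame and the table is 350 mm.

The bed frame's nearest face is 350 mm from the table's +x face.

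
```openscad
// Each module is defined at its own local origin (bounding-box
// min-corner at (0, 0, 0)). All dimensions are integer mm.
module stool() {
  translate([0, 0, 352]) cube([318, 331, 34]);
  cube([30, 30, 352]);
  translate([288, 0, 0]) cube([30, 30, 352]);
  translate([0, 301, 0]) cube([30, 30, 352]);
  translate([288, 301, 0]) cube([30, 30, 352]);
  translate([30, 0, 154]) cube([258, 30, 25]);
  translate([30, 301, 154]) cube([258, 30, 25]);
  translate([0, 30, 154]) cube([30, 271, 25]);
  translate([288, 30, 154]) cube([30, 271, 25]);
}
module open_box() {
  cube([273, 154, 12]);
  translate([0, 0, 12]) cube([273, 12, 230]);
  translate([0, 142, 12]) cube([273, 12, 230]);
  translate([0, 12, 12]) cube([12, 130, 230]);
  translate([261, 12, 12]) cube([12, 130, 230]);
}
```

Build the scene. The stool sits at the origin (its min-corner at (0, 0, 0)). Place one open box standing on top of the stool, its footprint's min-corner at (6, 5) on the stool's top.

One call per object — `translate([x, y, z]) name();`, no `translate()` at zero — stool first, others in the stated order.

stool();
translate([6, 5, 386]) open_box();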